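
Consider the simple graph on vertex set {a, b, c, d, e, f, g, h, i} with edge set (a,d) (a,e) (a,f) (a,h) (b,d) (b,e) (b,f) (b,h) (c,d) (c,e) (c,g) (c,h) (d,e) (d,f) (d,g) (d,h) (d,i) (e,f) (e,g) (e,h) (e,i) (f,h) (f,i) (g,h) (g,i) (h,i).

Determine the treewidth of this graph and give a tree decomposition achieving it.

The largest bag has 5 vertices, giving width 4; this decomposition certifies tw(G) ≤ 4. For the lower bound, the 5 vertices {c, d, e, g, h} are pairwise adjacent, and any tree decomposition puts a clique entirely inside one bag — forcing width ≥ 4. The upper and lower bounds meet at 4, so that is the treewidth.

Treewidth 4.
Bags: B1 = {b, d, e, f, h}  B2 = {d, e, f, h, i}  B3 = {a, d, e, f, h}  B4 = {d, e, g, h, i}  B5 = {c, d, e, g, h}
Tree: B1–B2, B1–B3, B2–B4, B4–B5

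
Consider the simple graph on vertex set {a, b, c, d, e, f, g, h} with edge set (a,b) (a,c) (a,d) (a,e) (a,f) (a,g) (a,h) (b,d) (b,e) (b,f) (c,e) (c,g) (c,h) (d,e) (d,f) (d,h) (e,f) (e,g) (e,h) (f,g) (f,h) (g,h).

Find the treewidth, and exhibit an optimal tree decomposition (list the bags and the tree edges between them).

Treewidth 4.
One such decomposition:
Bags: B1 = {a, e, f, g, h}  B2 = {a, d, e, f, h}  B3 = {a, c, e, g, h}  B4 = {a, b, d, e, f}
Tree: B1–B2, B1–B3, B2–B4

Each bag holds 5 vertices, so the decomposition has width 4, which upper-bounds the treewidth. For the lower bound, the 5 vertices {a, c, e, g, h} are pairwise adjacent, and any tree decomposition puts a clique entirely inside one bag — forcing width ≥ 4. Hence tw(G) = 4 exactly.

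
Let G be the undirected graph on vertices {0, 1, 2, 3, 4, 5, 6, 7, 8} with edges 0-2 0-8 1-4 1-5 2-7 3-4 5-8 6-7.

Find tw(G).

A width-1 tree decomposition is:
Bags: B1 = {6, 7}  B2 = {2, 7}  B3 = {0, 2}  B4 = {0, 8}  B5 = {5, 8}  B6 = {1, 5}  B7 = {1, 4}  B8 = {3, 4}
Tree: B1–B2, B2–B3, B3–B4, B4–B5, B5–B6, B6–B7, B7–B8
Each bag holds 2 vertices, so the decomposition has width 1, which upper-bounds the treewidth. Any graph with an edge has treewidth ≥ 1, and G has the edge 6–7. Therefore the treewidth is 1.

1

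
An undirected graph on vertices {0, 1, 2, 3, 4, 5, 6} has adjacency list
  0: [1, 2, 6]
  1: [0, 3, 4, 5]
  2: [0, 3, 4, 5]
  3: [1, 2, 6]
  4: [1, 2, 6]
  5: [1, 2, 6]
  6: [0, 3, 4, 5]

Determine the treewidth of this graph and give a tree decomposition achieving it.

Treewidth 3.
One such decomposition:
Bags: B1 = {1, 2, 5, 6}  B2 = {1, 2, 3, 6}  B3 = {0, 1, 2, 6}  B4 = {1, 2, 4, 6}
Tree: B1–B2, B2–B3, B3–B4

The largest bag has 4 vertices, giving width 3; this decomposition certifies tw(G) ≤ 3. For the lower bound: the 4 vertex sets {5,6}, {2,3}, {1}, {0} are disjoint, each induces a connected subgraph, and every pair is joined by at least one edge of G. Contracting each set to a single vertex therefore yields K_{4} as a minor, and since treewidth is minor-monotone, tw(G) ≥ tw(K_{4}) = 3. Therefore the treewidth is 3.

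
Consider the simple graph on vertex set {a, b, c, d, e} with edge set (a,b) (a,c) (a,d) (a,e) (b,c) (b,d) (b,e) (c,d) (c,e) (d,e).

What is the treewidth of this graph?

4

A width-4 tree decomposition is:
Bags: B1 = {a, b, c, d, e}
Tree: (single bag)
With just one bag of size 5, the width is 5 − 1 = 4, so tw(G) ≤ 4. For the lower bound, the 5 vertices {a, b, c, d, e} are pairwise adjacent, and any tree decomposition puts a clique entirely inside one bag — forcing width ≥ 4. Hence tw(G) = 4 exactly.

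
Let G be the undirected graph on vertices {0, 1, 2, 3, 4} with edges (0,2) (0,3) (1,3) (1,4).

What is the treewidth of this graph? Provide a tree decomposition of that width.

The largest bag has 2 vertices, giving width 1; this decomposition certifies tw(G) ≤ 1. G has an edge, so its treewidth is at least 1. Hence tw(G) = 1 exactly.

Treewidth 1.
Bags: B1 = {0, 2}  B2 = {0, 3}  B3 = {1, 3}  B4 = {1, 4}
Tree: B1–B2, B2–B3, B3–B4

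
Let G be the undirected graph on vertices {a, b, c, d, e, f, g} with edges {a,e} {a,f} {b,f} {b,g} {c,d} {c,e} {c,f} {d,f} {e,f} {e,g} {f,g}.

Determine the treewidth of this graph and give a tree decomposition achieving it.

Treewidth 2.
One such decomposition:
Bags: B1 = {c, d, f}  B2 = {c, e, f}  B3 = {a, e, f}  B4 = {e, f, g}  B5 = {b, f, g}
Tree: B1–B2, B2–B3, B3–B4, B4–B5

Each bag holds 3 vertices, so the decomposition has width 2, which upper-bounds the treewidth. On the other hand G contains the 3-clique {c, d, f}. A clique must lie in a single bag of any decomposition, so no decomposition can have width below 2. The upper and lower bounds meet at 2, so that is the treewidth.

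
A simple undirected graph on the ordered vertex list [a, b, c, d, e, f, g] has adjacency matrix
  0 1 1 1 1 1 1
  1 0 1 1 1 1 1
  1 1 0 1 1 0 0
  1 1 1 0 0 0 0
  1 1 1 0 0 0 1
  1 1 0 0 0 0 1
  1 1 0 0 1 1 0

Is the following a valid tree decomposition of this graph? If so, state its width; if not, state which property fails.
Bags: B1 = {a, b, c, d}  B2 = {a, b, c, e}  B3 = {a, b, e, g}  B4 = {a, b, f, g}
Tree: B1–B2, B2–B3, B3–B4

Checking the three conditions: (i) the bags cover all of {a, b, c, d, e, f, g}; (ii) for each edge, some bag contains both endpoints; (iii) the bags containing any fixed vertex form a subtree. All hold, so the decomposition is valid with width 4 − 1 = 3.

Yes; width 3.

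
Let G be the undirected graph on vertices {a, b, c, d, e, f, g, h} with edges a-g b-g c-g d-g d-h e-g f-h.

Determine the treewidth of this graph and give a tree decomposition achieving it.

Each bag holds 2 vertices, so the decomposition has width 1, which upper-bounds the treewidth. Any graph with an edge has treewidth ≥ 1, and G has the edge g–d. Combining the bounds, tw(G) = 1.

Treewidth 1.
One such decomposition:
Bags: B1 = {d, g}  B2 = {e, g}  B3 = {a, g}  B4 = {d, h}  B5 = {b, g}  B6 = {c, g}  B7 = {f, h}
Tree: B1–B2, B2–B3, B1–B4, B2–B5, B5–B6, B4–B7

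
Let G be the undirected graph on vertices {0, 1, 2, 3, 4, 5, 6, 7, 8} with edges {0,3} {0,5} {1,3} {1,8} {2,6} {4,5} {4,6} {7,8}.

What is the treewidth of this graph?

1

A width-1 tree decomposition is:
Bags: B1 = {2, 6}  B2 = {4, 6}  B3 = {4, 5}  B4 = {0, 5}  B5 = {0, 3}  B6 = {1, 3}  B7 = {1, 8}  B8 = {7, 8}
Tree: B1–B2, B2–B3, B3–B4, B4–B5, B5–B6, B6–B7, B7–B8
The largest bag has 2 vertices, giving width 1; this decomposition certifies tw(G) ≤ 1. Any graph with an edge has treewidth ≥ 1, and G has the edge 2–6. Hence tw(G) = 1 exactly.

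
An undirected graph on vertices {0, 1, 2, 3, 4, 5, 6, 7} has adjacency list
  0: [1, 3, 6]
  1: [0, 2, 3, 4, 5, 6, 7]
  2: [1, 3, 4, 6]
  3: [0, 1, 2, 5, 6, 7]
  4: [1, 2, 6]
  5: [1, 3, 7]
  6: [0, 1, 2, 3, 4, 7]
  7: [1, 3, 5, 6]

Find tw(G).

3

A width-3 tree decomposition is:
Bags: B1 = {0, 1, 3, 6}  B2 = {1, 3, 6, 7}  B3 = {1, 2, 3, 6}  B4 = {1, 3, 5, 7}  B5 = {1, 2, 4, 6}
Tree: B1–B2, B2–B3, B2–B4, B3–B5
The largest bag has 4 vertices, giving width 3; this decomposition certifies tw(G) ≤ 3. For the lower bound, the 4 vertices {1, 3, 5, 7} are pairwise adjacent, and any tree decomposition puts a clique entirely inside one bag — forcing width ≥ 3. Hence tw(G) = 3 exactly.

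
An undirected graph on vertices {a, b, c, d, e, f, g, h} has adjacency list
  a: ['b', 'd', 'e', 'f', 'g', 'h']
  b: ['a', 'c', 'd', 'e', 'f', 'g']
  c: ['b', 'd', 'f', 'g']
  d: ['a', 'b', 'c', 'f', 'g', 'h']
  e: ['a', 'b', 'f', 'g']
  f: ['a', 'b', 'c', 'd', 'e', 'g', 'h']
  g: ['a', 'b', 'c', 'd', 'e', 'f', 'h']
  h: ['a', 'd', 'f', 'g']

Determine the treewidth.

A width-4 tree decomposition is:
Bags: B1 = {b, c, d, f, g}  B2 = {a, b, d, f, g}  B3 = {a, b, e, f, g}  B4 = {a, d, f, g, h}
Tree: B1–B2, B2–B3, B2–B4
Every bag has size at most 5, so the width is 5 − 1 = 4 and tw(G) ≤ 4. On the other hand G contains the 5-clique {b, c, d, f, g}. A clique must lie in a single bag of any decomposition, so no decomposition can have width below 4. The upper and lower bounds meet at 4, so that is the treewidth.

4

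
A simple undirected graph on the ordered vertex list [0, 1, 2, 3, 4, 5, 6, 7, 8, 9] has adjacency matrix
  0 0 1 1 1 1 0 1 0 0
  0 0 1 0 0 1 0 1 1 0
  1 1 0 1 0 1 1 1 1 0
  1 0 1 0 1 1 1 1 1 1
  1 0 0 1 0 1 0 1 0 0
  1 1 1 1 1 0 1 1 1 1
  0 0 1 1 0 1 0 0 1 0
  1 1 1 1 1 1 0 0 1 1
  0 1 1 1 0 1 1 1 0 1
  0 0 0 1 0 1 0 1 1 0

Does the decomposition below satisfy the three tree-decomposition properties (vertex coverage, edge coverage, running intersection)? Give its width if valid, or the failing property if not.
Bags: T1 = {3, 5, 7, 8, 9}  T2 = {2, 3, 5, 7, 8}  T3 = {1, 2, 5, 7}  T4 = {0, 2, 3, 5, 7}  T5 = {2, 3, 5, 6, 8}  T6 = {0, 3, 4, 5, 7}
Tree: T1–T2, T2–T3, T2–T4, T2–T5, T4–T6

No — edge (8,1) lies in no bag.

A tree decomposition must satisfy three properties: every vertex lies in some bag; for every edge, both endpoints lie together in some bag; and for every vertex, the bags containing it form a connected subtree. Here edge (8,1) lies in no bag, so the decomposition is invalid.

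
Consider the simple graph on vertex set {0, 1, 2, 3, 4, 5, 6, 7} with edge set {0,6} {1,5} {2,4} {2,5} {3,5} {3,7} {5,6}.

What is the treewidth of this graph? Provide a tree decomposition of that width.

Each bag holds 2 vertices, so the decomposition has width 1, which upper-bounds the treewidth. G has an edge, so its treewidth is at least 1. Therefore the treewidth is 1.

Treewidth 1.
One optimal decomposition is:
Bags: B1 = {0, 6}  B2 = {5, 6}  B3 = {3, 5}  B4 = {2, 5}  B5 = {3, 7}  B6 = {1, 5}  B7 = {2, 4}
Tree: B1–B2, B2–B3, B3–B4, B3–B5, B4–B6, B4–B7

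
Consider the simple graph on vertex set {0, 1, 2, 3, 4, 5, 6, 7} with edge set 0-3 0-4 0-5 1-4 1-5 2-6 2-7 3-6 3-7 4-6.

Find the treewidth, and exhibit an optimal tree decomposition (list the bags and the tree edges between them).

Treewidth 2.
Bags: B1 = {2, 6, 7}  B2 = {3, 6, 7}  B3 = {3, 4, 6}  B4 = {0, 3, 4}  B5 = {0, 1, 4}  B6 = {0, 1, 5}
Tree: B1–B2, B2–B3, B3–B4, B4–B5, B5–B6

The largest bag has 3 vertices, giving width 2; this decomposition certifies tw(G) ≤ 2. The edges 2–7–3–6–2 form a cycle, so G is not a tree and its treewidth is at least 2. Hence tw(G) = 2 exactly.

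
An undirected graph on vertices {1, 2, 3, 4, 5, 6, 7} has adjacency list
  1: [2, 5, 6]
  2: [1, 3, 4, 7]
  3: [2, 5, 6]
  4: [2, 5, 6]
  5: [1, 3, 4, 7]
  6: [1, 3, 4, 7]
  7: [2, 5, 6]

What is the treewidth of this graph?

3

A width-3 tree decomposition is:
Bags: B1 = {1, 2, 5, 6}  B2 = {2, 5, 6, 7}  B3 = {2, 4, 5, 6}  B4 = {2, 3, 5, 6}
Tree: B1–B2, B2–B3, B3–B4
Each bag holds 4 vertices, so the decomposition has width 3, which upper-bounds the treewidth. For the lower bound: the 4 vertex sets {1,2}, {6,7}, {5}, {4} are disjoint, each induces a connected subgraph, and every pair is joined by at least one edge of G. Contracting each set to a single vertex therefore yields K_{4} as a minor, and since treewidth is minor-monotone, tw(G) ≥ tw(K_{4}) = 3. Hence tw(G) = 3 exactly.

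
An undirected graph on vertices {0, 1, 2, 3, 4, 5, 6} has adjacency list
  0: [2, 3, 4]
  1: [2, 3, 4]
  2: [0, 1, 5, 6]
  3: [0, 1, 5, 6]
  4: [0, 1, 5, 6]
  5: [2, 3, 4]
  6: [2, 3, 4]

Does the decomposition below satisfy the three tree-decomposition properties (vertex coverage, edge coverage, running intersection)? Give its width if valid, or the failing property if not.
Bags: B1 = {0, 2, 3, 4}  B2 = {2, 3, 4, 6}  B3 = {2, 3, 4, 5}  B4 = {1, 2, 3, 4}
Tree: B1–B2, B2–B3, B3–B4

Checking the three conditions: (i) the bags cover all of {0, 1, 2, 3, 4, 5, 6}; (ii) for each edge, some bag contains both endpoints; (iii) the bags containing any fixed vertex form a subtree. All hold, so the decomposition is valid with width 4 − 1 = 3.

Yes; width 3.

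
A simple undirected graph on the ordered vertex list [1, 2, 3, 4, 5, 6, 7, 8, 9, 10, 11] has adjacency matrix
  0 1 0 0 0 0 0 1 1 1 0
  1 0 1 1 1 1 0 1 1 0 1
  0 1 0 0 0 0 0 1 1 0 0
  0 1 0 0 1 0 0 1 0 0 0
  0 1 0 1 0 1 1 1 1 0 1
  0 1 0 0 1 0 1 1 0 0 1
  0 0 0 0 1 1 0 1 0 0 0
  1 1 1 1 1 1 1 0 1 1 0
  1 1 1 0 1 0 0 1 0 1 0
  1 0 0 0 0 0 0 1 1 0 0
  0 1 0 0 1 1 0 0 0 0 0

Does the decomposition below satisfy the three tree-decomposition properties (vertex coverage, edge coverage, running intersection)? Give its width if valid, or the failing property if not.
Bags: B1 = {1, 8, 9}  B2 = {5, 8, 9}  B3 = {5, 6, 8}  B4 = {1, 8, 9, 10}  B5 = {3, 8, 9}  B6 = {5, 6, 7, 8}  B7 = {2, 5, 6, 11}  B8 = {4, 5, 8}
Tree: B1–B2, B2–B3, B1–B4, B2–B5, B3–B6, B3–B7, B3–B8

A tree decomposition must satisfy three properties: every vertex lies in some bag; for every edge, both endpoints lie together in some bag; and for every vertex, the bags containing it form a connected subtree. Here edge (1,2) lies in no bag, so the decomposition is invalid.

No — edge (1,2) lies in no bag.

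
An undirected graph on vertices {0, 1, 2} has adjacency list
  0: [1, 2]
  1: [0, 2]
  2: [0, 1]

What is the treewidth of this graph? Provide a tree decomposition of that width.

Treewidth 2.
One optimal decomposition is:
Bags: B1 = {0, 1, 2}
Tree: (single bag)

With just one bag of size 3, the width is 3 − 1 = 2, so tw(G) ≤ 2. Conversely, {0, 1, 2} is a clique of size 3, and the vertices of any clique must share a bag in every tree decomposition; so some bag has ≥ 3 vertices and tw(G) ≥ 2. Combining the bounds, tw(G) = 2.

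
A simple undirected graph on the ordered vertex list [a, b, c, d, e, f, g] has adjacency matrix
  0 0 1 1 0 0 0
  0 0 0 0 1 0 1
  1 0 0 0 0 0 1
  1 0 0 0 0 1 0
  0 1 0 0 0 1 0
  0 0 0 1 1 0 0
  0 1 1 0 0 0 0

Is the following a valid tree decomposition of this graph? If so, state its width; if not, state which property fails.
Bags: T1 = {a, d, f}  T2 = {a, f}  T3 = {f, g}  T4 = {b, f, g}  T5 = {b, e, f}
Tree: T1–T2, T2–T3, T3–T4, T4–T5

No — vertex c appears in no bag.

A tree decomposition must satisfy three properties: every vertex lies in some bag; for every edge, both endpoints lie together in some bag; and for every vertex, the bags containing it form a connected subtree. Here vertex c appears in no bag, so the decomposition is invalid.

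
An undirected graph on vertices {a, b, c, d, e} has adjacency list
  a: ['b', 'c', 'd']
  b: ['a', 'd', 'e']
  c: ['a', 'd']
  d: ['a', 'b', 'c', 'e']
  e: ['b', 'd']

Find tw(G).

A width-2 tree decomposition is:
Bags: B1 = {a, b, d}  B2 = {b, d, e}  B3 = {a, c, d}
Tree: B1–B2, B1–B3
Every bag has size at most 3, so the width is 3 − 1 = 2 and tw(G) ≤ 2. Conversely, {b, d, e} is a clique of size 3, and the vertices of any clique must share a bag in every tree decomposition; so some bag has ≥ 3 vertices and tw(G) ≥ 2. Hence tw(G) = 2 exactly.

2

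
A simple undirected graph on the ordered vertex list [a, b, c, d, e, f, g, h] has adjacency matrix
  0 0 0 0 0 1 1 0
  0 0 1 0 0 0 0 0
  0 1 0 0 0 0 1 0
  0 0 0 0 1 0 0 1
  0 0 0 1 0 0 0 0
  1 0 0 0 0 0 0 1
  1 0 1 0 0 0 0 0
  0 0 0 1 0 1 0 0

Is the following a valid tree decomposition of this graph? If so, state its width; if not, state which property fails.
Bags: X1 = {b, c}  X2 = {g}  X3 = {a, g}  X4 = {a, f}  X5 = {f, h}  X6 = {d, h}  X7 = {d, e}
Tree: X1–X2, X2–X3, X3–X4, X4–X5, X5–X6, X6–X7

A tree decomposition must satisfy three properties: every vertex lies in some bag; for every edge, both endpoints lie together in some bag; and for every vertex, the bags containing it form a connected subtree. Here edge (c,g) lies in no bag, so the decomposition is invalid.

No — edge (c,g) lies in no bag.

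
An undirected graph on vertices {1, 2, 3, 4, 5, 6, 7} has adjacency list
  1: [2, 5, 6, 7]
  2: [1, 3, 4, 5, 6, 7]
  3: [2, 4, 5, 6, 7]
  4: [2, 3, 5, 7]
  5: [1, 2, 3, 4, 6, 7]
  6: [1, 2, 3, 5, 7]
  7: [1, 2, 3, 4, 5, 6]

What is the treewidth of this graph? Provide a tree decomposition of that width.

Treewidth 4.
One optimal decomposition is:
Bags: B1 = {2, 3, 5, 6, 7}  B2 = {1, 2, 5, 6, 7}  B3 = {2, 3, 4, 5, 7}
Tree: B1–B2, B1–B3

Each bag holds 5 vertices, so the decomposition has width 4, which upper-bounds the treewidth. On the other hand G contains the 5-clique {1, 2, 5, 6, 7}. A clique must lie in a single bag of any decomposition, so no decomposition can have width below 4. Combining the bounds, tw(G) = 4.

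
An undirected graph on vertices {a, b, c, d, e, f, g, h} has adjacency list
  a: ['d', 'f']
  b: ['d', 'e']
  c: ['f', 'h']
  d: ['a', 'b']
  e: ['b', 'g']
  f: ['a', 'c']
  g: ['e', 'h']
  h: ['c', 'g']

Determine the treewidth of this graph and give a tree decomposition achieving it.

Treewidth 2.
One optimal decomposition is:
Bags: B1 = {c, g, h}  B2 = {c, f, g}  B3 = {a, f, g}  B4 = {a, d, g}  B5 = {b, d, g}  B6 = {b, e, g}
Tree: B1–B2, B2–B3, B3–B4, B4–B5, B5–B6

Every bag has size at most 3, so the width is 3 − 1 = 2 and tw(G) ≤ 2. Since g–h–c–f–a–d–b–e–g is a cycle in G, G is not acyclic. Forests are exactly the graphs of treewidth ≤ 1, so tw(G) ≥ 2. Hence tw(G) = 2 exactly.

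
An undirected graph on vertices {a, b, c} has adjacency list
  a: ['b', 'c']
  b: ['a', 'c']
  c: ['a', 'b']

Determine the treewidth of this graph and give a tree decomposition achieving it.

A single bag containing all 3 vertices is trivially a valid decomposition of width 2. Conversely, {a, b, c} is a clique of size 3, and the vertices of any clique must share a bag in every tree decomposition; so some bag has ≥ 3 vertices and tw(G) ≥ 2. Combining the bounds, tw(G) = 2.

Treewidth 2.
One such decomposition:
Bags: B1 = {a, b, c}
Tree: (single bag)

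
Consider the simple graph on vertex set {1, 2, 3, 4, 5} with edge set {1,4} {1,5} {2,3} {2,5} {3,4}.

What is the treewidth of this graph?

A width-2 tree decomposition is:
Bags: B1 = {1, 3, 4}  B2 = {1, 2, 3}  B3 = {1, 2, 5}
Tree: B1–B2, B2–B3
Every bag has size at most 3, so the width is 3 − 1 = 2 and tw(G) ≤ 2. Since 1–4–3–2–5–1 is a cycle in G, G is not acyclic. Forests are exactly the graphs of treewidth ≤ 1, so tw(G) ≥ 2. Hence tw(G) = 2 exactly.

2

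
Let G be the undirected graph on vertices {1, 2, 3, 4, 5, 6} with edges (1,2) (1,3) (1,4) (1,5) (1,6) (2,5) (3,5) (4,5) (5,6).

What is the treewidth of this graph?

2

A width-2 tree decomposition is:
Bags: B1 = {1, 3, 5}  B2 = {1, 2, 5}  B3 = {1, 5, 6}  B4 = {1, 4, 5}
Tree: B1–B2, B2–B3, B3–B4
The largest bag has 3 vertices, giving width 2; this decomposition certifies tw(G) ≤ 2. Conversely, {1, 2, 5} is a clique of size 3, and the vertices of any clique must share a bag in every tree decomposition; so some bag has ≥ 3 vertices and tw(G) ≥ 2. Therefore the treewidth is 2.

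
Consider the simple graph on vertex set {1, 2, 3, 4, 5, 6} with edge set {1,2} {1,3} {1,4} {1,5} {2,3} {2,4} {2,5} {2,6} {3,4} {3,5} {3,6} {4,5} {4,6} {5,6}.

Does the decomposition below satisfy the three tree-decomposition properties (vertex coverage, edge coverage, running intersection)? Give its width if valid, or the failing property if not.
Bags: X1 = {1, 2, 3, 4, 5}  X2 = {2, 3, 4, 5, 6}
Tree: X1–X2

Every vertex of G appears in some bag (union = {1, 2, 3, 4, 5, 6}); every edge is covered by a bag; and for each vertex v the set of bags containing v is connected in the bag tree. The decomposition is therefore valid. The largest bag has 5 vertices, so the width is 4.

Yes; width 4.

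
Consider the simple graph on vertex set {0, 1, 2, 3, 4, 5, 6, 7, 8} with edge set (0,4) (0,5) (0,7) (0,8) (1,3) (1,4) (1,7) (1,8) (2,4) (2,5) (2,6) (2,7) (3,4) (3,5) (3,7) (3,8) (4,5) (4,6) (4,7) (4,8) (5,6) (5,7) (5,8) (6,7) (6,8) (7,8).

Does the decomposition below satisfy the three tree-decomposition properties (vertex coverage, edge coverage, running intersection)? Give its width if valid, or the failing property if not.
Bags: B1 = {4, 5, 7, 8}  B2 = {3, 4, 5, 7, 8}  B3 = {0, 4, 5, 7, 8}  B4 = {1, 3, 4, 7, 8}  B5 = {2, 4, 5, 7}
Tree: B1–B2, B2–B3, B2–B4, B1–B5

No — vertex 6 appears in no bag.

A tree decomposition must satisfy three properties: every vertex lies in some bag; for every edge, both endpoints lie together in some bag; and for every vertex, the bags containing it form a connected subtree. Here vertex 6 appears in no bag, so the decomposition is invalid.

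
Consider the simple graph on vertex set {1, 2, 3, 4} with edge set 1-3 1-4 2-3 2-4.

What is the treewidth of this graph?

2

A width-2 tree decomposition is:
Bags: B1 = {1, 2, 4}  B2 = {1, 2, 3}
Tree: B1–B2
Every bag has size at most 3, so the width is 3 − 1 = 2 and tw(G) ≤ 2. Since 1–4–2–3–1 is a cycle in G, G is not acyclic. Forests are exactly the graphs of treewidth ≤ 1, so tw(G) ≥ 2. Therefore the treewidth is 2.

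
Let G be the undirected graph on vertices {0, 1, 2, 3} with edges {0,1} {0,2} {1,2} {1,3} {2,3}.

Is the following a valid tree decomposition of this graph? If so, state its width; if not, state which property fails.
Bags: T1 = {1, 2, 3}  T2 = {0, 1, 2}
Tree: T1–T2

Yes; width 2.

Every vertex of G appears in some bag (union = {0, 1, 2, 3}); every edge is covered by a bag; and for each vertex v the set of bags containing v is connected in the bag tree. The decomposition is therefore valid. The largest bag has 3 vertices, so the width is 2.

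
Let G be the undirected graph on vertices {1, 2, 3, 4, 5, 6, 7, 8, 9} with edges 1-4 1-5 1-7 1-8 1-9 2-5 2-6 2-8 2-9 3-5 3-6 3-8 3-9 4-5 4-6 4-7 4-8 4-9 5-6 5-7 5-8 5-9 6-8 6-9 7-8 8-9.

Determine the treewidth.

A width-4 tree decomposition is:
Bags: B1 = {4, 5, 6, 8, 9}  B2 = {1, 4, 5, 8, 9}  B3 = {1, 4, 5, 7, 8}  B4 = {2, 5, 6, 8, 9}  B5 = {3, 5, 6, 8, 9}
Tree: B1–B2, B2–B3, B1–B4, B1–B5
Each bag holds 5 vertices, so the decomposition has width 4, which upper-bounds the treewidth. On the other hand G contains the 5-clique {1, 4, 5, 8, 9}. A clique must lie in a single bag of any decomposition, so no decomposition can have width below 4. Hence tw(G) = 4 exactly.

4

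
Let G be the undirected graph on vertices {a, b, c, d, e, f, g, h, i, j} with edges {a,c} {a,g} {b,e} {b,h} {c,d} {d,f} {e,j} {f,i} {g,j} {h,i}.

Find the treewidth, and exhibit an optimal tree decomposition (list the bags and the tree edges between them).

Every bag has size at most 3, so the width is 3 − 1 = 2 and tw(G) ≤ 2. The edges a–g–j–e–b–h–i–f–d–c–a form a cycle, so G is not a tree and its treewidth is at least 2. The upper and lower bounds meet at 2, so that is the treewidth.

Treewidth 2.
One such decomposition:
Bags: B1 = {a, g, j}  B2 = {a, e, j}  B3 = {a, b, e}  B4 = {a, b, h}  B5 = {a, h, i}  B6 = {a, f, i}  B7 = {a, d, f}  B8 = {a, c, d}
Tree: B1–B2, B2–B3, B3–B4, B4–B5, B5–B6, B6–B7, B7–B8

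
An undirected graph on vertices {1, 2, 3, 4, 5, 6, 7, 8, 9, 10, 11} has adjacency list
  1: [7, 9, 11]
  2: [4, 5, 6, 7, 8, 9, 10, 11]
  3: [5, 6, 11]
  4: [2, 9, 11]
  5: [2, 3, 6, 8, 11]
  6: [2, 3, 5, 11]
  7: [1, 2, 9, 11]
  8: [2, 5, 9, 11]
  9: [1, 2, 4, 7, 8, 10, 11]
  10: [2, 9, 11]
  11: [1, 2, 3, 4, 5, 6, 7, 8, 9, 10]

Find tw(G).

3

A width-3 tree decomposition is:
Bags: B1 = {2, 7, 9, 11}  B2 = {2, 4, 9, 11}  B3 = {2, 9, 10, 11}  B4 = {2, 8, 9, 11}  B5 = {2, 5, 8, 11}  B6 = {2, 5, 6, 11}  B7 = {3, 5, 6, 11}  B8 = {1, 7, 9, 11}
Tree: B1–B2, B1–B3, B3–B4, B4–B5, B5–B6, B6–B7, B1–B8
The largest bag has 4 vertices, giving width 3; this decomposition certifies tw(G) ≤ 3. For the lower bound, the 4 vertices {1, 7, 9, 11} are pairwise adjacent, and any tree decomposition puts a clique entirely inside one bag — forcing width ≥ 3. Hence tw(G) = 3 exactly.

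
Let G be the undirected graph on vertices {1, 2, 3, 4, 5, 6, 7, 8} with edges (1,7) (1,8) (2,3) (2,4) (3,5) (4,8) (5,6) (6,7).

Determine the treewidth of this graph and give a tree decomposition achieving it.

Every bag has size at most 3, so the width is 3 − 1 = 2 and tw(G) ≤ 2. For the lower bound, G contains the cycle 3–2–4–8–1–7–6–5–3, so G is not a forest; only forests have treewidth ≤ 1, hence tw(G) ≥ 2. The upper and lower bounds meet at 2, so that is the treewidth.

Treewidth 2.
One optimal decomposition is:
Bags: B1 = {2, 3, 4}  B2 = {3, 4, 8}  B3 = {1, 3, 8}  B4 = {1, 3, 7}  B5 = {3, 6, 7}  B6 = {3, 5, 6}
Tree: B1–B2, B2–B3, B3–B4, B4–B5, B5–B6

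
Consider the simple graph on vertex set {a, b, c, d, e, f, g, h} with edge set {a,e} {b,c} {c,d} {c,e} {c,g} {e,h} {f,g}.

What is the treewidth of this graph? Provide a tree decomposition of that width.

Each bag holds 2 vertices, so the decomposition has width 1, which upper-bounds the treewidth. Any graph with an edge has treewidth ≥ 1, and G has the edge c–g. Therefore the treewidth is 1.

Treewidth 1.
One optimal decomposition is:
Bags: B1 = {c, g}  B2 = {c, e}  B3 = {a, e}  B4 = {c, d}  B5 = {f, g}  B6 = {b, c}  B7 = {e, h}
Tree: B1–B2, B2–B3, B2–B4, B1–B5, B2–B6, B3–B7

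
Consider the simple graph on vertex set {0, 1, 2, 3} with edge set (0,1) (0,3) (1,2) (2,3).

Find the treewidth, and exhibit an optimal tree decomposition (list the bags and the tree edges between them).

Treewidth 2.
One optimal decomposition is:
Bags: B1 = {0, 1, 2}  B2 = {0, 2, 3}
Tree: B1–B2

Each bag holds 3 vertices, so the decomposition has width 2, which upper-bounds the treewidth. The edges 0–1–2–3–0 form a cycle, so G is not a tree and its treewidth is at least 2. Therefore the treewidth is 2.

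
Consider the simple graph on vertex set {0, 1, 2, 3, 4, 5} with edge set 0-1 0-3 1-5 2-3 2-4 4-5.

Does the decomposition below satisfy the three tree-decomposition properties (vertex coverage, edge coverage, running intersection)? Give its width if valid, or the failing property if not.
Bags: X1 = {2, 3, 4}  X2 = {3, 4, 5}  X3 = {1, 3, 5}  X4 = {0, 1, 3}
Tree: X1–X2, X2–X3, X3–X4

Vertex coverage: the bags together contain {0, 1, 2, 3, 4, 5}, the full vertex set. Edge coverage: each edge of G has both endpoints in at least one bag. Running intersection: for every vertex, the bags containing it form a connected subtree. All three properties hold, so this is a valid tree decomposition of width max|bag| − 1 = 2, and hence tw(G) ≤ 2.

Yes; width 2.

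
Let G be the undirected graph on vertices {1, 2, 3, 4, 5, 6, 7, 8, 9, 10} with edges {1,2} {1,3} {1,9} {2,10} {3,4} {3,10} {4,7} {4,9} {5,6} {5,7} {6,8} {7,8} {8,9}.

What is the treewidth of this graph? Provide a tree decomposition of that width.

Every bag has size at most 3, so the width is 3 − 1 = 2 and tw(G) ≤ 2. Since 2–10–3–1–2 is a cycle in G, G is not acyclic. Forests are exactly the graphs of treewidth ≤ 1, so tw(G) ≥ 2. The upper and lower bounds meet at 2, so that is the treewidth.

Treewidth 2.
Bags: B1 = {1, 2, 10}  B2 = {1, 3, 10}  B3 = {1, 3, 9}  B4 = {3, 4, 9}  B5 = {4, 8, 9}  B6 = {4, 7, 8}  B7 = {6, 7, 8}  B8 = {5, 6, 7}
Tree: B1–B2, B2–B3, B3–B4, B4–B5, B5–B6, B6–B7, B7–B8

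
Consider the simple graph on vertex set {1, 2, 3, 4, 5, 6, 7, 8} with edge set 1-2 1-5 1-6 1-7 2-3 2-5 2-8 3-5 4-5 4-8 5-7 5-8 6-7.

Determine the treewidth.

A width-2 tree decomposition is:
Bags: B1 = {1, 2, 5}  B2 = {1, 5, 7}  B3 = {2, 3, 5}  B4 = {2, 5, 8}  B5 = {1, 6, 7}  B6 = {4, 5, 8}
Tree: B1–B2, B1–B3, B3–B4, B2–B5, B4–B6
Each bag holds 3 vertices, so the decomposition has width 2, which upper-bounds the treewidth. Conversely, {2, 5, 8} is a clique of size 3, and the vertices of any clique must share a bag in every tree decomposition; so some bag has ≥ 3 vertices and tw(G) ≥ 2. Hence tw(G) = 2 exactly.

2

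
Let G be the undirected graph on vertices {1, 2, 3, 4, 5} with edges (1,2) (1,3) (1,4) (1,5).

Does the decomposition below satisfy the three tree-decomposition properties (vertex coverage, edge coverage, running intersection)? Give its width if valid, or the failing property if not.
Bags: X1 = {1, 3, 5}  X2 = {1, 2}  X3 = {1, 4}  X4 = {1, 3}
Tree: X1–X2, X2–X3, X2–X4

No — bags containing vertex 3 are not connected in the tree.

A tree decomposition must satisfy three properties: every vertex lies in some bag; for every edge, both endpoints lie together in some bag; and for every vertex, the bags containing it form a connected subtree. Here bags containing vertex 3 are not connected in the tree, so the decomposition is invalid.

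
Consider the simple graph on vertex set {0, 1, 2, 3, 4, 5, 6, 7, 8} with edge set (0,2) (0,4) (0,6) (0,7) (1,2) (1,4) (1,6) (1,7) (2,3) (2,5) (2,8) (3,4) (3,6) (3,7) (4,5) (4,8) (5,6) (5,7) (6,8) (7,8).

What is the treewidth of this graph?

4

A width-4 tree decomposition is:
Bags: B1 = {0, 2, 4, 6, 7}  B2 = {2, 4, 6, 7, 8}  B3 = {1, 2, 4, 6, 7}  B4 = {2, 3, 4, 6, 7}  B5 = {2, 4, 5, 6, 7}
Tree: B1–B2, B2–B3, B3–B4, B4–B5
The largest bag has 5 vertices, giving width 4; this decomposition certifies tw(G) ≤ 4. For the lower bound: the 5 vertex sets {0,6}, {4,8}, {1,2}, {7}, {3} are disjoint, each induces a connected subgraph, and every pair is joined by at least one edge of G. Contracting each set to a single vertex therefore yields K_{5} as a minor, and since treewidth is minor-monotone, tw(G) ≥ tw(K_{5}) = 4. The upper and lower bounds meet at 4, so that is the treewidth.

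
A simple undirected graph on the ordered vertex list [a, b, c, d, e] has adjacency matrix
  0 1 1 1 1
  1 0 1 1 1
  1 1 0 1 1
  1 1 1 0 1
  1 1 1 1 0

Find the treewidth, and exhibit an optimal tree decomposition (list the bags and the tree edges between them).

Treewidth 4.
Bags: B1 = {a, b, c, d, e}
Tree: (single bag)

With just one bag of size 5, the width is 5 − 1 = 4, so tw(G) ≤ 4. On the other hand G contains the 5-clique {a, b, c, d, e}. A clique must lie in a single bag of any decomposition, so no decomposition can have width below 4. Hence tw(G) = 4 exactly.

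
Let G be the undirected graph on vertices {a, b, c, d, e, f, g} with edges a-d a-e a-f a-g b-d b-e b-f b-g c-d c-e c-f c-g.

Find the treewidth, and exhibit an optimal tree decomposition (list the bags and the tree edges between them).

The largest bag has 4 vertices, giving width 3; this decomposition certifies tw(G) ≤ 3. For the lower bound: the 4 vertex sets {c,e}, {b,g}, {a}, {d} are disjoint, each induces a connected subgraph, and every pair is joined by at least one edge of G. Contracting each set to a single vertex therefore yields K_{4} as a minor, and since treewidth is minor-monotone, tw(G) ≥ tw(K_{4}) = 3. Therefore the treewidth is 3.

Treewidth 3.
One optimal decomposition is:
Bags: B1 = {a, b, c, e}  B2 = {a, b, c, g}  B3 = {a, b, c, d}  B4 = {a, b, c, f}
Tree: B1–B2, B2–B3, B3–B4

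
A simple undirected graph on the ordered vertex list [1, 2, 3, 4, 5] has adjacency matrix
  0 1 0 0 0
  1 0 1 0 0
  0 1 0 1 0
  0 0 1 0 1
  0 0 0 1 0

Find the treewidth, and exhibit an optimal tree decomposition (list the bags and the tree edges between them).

Treewidth 1.
One such decomposition:
Bags: B1 = {1, 2}  B2 = {2, 3}  B3 = {3, 4}  B4 = {4, 5}
Tree: B1–B2, B2–B3, B3–B4

Every bag has size at most 2, so the width is 2 − 1 = 1 and tw(G) ≤ 1. Any graph with an edge has treewidth ≥ 1, and G has the edge 1–2. The upper and lower bounds meet at 1, so that is the treewidth.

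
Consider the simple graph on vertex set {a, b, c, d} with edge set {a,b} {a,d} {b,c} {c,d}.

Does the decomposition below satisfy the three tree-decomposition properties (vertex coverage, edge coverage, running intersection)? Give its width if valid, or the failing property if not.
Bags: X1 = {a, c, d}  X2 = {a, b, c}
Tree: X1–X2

Every vertex of G appears in some bag (union = {a, b, c, d}); every edge is covered by a bag; and for each vertex v the set of bags containing v is connected in the bag tree. The decomposition is therefore valid. The largest bag has 3 vertices, so the width is 2.

Yes; width 2.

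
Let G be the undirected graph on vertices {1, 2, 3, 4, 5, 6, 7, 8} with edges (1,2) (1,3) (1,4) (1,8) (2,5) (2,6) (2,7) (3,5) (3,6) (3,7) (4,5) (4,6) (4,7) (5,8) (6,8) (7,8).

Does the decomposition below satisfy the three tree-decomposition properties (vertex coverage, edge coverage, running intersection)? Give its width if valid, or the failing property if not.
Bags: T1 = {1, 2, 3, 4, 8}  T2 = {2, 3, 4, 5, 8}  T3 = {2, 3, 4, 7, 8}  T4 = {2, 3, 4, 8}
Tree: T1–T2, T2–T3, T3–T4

A tree decomposition must satisfy three properties: every vertex lies in some bag; for every edge, both endpoints lie together in some bag; and for every vertex, the bags containing it form a connected subtree. Here vertex 6 appears in no bag, so the decomposition is invalid.

No — vertex 6 appears in no bag.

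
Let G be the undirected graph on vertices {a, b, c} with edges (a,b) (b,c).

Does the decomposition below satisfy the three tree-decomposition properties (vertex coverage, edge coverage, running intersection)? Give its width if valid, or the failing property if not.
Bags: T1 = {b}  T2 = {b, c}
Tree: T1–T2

No — vertex a appears in no bag.

A tree decomposition must satisfy three properties: every vertex lies in some bag; for every edge, both endpoints lie together in some bag; and for every vertex, the bags containing it form a connected subtree. Here vertex a appears in no bag, so the decomposition is invalid.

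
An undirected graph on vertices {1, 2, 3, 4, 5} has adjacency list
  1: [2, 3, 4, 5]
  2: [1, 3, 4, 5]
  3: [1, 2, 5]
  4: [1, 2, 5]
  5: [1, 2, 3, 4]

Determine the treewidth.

A width-3 tree decomposition is:
Bags: B1 = {1, 2, 3, 5}  B2 = {1, 2, 4, 5}
Tree: B1–B2
Every bag has size at most 4, so the width is 4 − 1 = 3 and tw(G) ≤ 3. On the other hand G contains the 4-clique {1, 2, 3, 5}. A clique must lie in a single bag of any decomposition, so no decomposition can have width below 3. Hence tw(G) = 3 exactly.

3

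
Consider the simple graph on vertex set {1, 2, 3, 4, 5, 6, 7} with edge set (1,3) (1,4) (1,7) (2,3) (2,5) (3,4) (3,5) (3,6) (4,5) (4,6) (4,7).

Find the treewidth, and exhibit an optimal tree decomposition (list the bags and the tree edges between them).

The largest bag has 3 vertices, giving width 2; this decomposition certifies tw(G) ≤ 2. For the lower bound, the 3 vertices {2, 3, 5} are pairwise adjacent, and any tree decomposition puts a clique entirely inside one bag — forcing width ≥ 2. Hence tw(G) = 2 exactly.

Treewidth 2.
One optimal decomposition is:
Bags: B1 = {1, 3, 4}  B2 = {1, 4, 7}  B3 = {3, 4, 5}  B4 = {3, 4, 6}  B5 = {2, 3, 5}
Tree: B1–B2, B1–B3, B1–B4, B3–B5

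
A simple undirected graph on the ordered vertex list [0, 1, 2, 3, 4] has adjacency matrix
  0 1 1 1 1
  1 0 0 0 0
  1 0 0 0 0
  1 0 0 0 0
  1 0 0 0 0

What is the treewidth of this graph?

1

A width-1 tree decomposition is:
Bags: B1 = {0, 2}  B2 = {0, 4}  B3 = {0, 1}  B4 = {0, 3}
Tree: B1–B2, B2–B3, B2–B4
The largest bag has 2 vertices, giving width 1; this decomposition certifies tw(G) ≤ 1. Since G has at least one edge (e.g. 2–0), it is not an edgeless graph, so tw(G) ≥ 1. Therefore the treewidth is 1.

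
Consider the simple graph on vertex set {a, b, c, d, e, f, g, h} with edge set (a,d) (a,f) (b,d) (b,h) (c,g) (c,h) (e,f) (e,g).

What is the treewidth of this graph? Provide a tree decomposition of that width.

Treewidth 2.
One such decomposition:
Bags: B1 = {b, c, h}  B2 = {b, c, g}  B3 = {b, e, g}  B4 = {b, e, f}  B5 = {a, b, f}  B6 = {a, b, d}
Tree: B1–B2, B2–B3, B3–B4, B4–B5, B5–B6

Each bag holds 3 vertices, so the decomposition has width 2, which upper-bounds the treewidth. Since b–h–c–g–e–f–a–d–b is a cycle in G, G is not acyclic. Forests are exactly the graphs of treewidth ≤ 1, so tw(G) ≥ 2. Hence tw(G) = 2 exactly.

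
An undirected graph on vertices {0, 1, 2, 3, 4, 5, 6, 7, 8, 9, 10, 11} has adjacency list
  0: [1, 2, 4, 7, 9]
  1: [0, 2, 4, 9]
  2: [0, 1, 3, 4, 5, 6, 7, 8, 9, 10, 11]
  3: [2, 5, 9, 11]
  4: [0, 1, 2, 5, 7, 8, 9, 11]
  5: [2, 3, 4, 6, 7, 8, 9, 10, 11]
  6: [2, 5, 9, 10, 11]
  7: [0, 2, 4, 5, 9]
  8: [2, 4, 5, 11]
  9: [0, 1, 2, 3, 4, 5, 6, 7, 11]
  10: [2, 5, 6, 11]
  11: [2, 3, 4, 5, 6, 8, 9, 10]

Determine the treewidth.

4

A width-4 tree decomposition is:
Bags: B1 = {2, 4, 5, 9, 11}  B2 = {2, 4, 5, 7, 9}  B3 = {2, 3, 5, 9, 11}  B4 = {0, 2, 4, 7, 9}  B5 = {2, 5, 6, 9, 11}  B6 = {2, 5, 6, 10, 11}  B7 = {2, 4, 5, 8, 11}  B8 = {0, 1, 2, 4, 9}
Tree: B1–B2, B1–B3, B2–B4, B3–B5, B5–B6, B1–B7, B4–B8
Every bag has size at most 5, so the width is 5 − 1 = 4 and tw(G) ≤ 4. For the lower bound, the 5 vertices {0, 1, 2, 4, 9} are pairwise adjacent, and any tree decomposition puts a clique entirely inside one bag — forcing width ≥ 4. Combining the bounds, tw(G) = 4.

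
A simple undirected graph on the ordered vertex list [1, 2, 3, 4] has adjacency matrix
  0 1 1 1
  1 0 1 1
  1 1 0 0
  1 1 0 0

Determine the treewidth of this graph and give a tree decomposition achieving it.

Treewidth 2.
Bags: B1 = {1, 2, 4}  B2 = {1, 2, 3}
Tree: B1–B2

The largest bag has 3 vertices, giving width 2; this decomposition certifies tw(G) ≤ 2. On the other hand G contains the 3-clique {1, 2, 3}. A clique must lie in a single bag of any decomposition, so no decomposition can have width below 2. Combining the bounds, tw(G) = 2.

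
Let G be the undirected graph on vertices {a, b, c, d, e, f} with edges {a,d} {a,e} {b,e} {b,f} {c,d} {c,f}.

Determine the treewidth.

2

A width-2 tree decomposition is:
Bags: B1 = {b, e, f}  B2 = {c, e, f}  B3 = {c, d, e}  B4 = {a, d, e}
Tree: B1–B2, B2–B3, B3–B4
Each bag holds 3 vertices, so the decomposition has width 2, which upper-bounds the treewidth. For the lower bound, G contains the cycle e–b–f–c–d–a–e, so G is not a forest; only forests have treewidth ≤ 1, hence tw(G) ≥ 2. The upper and lower bounds meet at 2, so that is the treewidth.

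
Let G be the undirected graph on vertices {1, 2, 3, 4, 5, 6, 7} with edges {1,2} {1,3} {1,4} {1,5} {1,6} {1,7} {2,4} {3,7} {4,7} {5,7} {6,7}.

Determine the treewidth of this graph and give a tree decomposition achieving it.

Every bag has size at most 3, so the width is 3 − 1 = 2 and tw(G) ≤ 2. Conversely, {1, 2, 4} is a clique of size 3, and the vertices of any clique must share a bag in every tree decomposition; so some bag has ≥ 3 vertices and tw(G) ≥ 2. Therefore the treewidth is 2.

Treewidth 2.
One optimal decomposition is:
Bags: B1 = {1, 4, 7}  B2 = {1, 6, 7}  B3 = {1, 5, 7}  B4 = {1, 2, 4}  B5 = {1, 3, 7}
Tree: B1–B2, B1–B3, B1–B4, B2–B5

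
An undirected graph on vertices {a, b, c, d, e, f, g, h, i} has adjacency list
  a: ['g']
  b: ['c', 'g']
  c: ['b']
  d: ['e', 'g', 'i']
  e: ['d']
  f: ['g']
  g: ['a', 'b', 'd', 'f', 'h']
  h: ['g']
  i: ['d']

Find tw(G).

A width-1 tree decomposition is:
Bags: B1 = {b, g}  B2 = {d, g}  B3 = {f, g}  B4 = {g, h}  B5 = {a, g}  B6 = {d, e}  B7 = {b, c}  B8 = {d, i}
Tree: B1–B2, B2–B3, B2–B4, B4–B5, B2–B6, B1–B7, B6–B8
The largest bag has 2 vertices, giving width 1; this decomposition certifies tw(G) ≤ 1. Any graph with an edge has treewidth ≥ 1, and G has the edge g–b. Combining the bounds, tw(G) = 1.

1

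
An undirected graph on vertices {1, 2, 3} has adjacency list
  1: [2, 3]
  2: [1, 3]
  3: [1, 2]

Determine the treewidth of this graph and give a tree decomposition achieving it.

With just one bag of size 3, the width is 3 − 1 = 2, so tw(G) ≤ 2. Conversely, {1, 2, 3} is a clique of size 3, and the vertices of any clique must share a bag in every tree decomposition; so some bag has ≥ 3 vertices and tw(G) ≥ 2. Hence tw(G) = 2 exactly.

Treewidth 2.
One optimal decomposition is:
Bags: B1 = {1, 2, 3}
Tree: (single bag)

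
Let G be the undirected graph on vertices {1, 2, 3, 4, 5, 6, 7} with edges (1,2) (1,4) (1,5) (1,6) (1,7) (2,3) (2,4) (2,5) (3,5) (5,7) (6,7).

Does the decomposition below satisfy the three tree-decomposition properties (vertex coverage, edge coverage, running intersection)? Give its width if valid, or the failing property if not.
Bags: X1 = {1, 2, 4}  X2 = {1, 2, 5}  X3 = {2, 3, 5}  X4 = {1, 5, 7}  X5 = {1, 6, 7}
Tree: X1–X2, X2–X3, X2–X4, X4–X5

Vertex coverage: the bags together contain {1, 2, 3, 4, 5, 6, 7}, the full vertex set. Edge coverage: each edge of G has both endpoints in at least one bag. Running intersection: for every vertex, the bags containing it form a connected subtree. All three properties hold, so this is a valid tree decomposition of width max|bag| − 1 = 2, and hence tw(G) ≤ 2.

Yes; width 2.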